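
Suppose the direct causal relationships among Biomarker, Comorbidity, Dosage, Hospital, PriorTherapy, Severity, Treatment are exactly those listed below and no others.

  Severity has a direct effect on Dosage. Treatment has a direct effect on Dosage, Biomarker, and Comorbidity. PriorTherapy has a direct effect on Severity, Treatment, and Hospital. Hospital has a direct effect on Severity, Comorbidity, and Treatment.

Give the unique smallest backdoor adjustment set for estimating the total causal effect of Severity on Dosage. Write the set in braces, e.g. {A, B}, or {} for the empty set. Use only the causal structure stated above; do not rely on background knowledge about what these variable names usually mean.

{Treatment}

Variables eligible for adjustment (non-descendants of Severity, excluding Severity and Dosage): {Biomarker, Comorbidity, Hospital, PriorTherapy, Treatment}.
Backdoor paths from Severity to Dosage:
  P1: Severity <- PriorTherapy -> Hospital -> Treatment -> Dosage
  P2: Severity <- PriorTherapy -> Hospital -> Comorbidity <- Treatment -> Dosage
  P3: Severity <- PriorTherapy -> Treatment -> Dosage
  P4: Severity <- Hospital <- PriorTherapy -> Treatment -> Dosage
  P5: Severity <- Hospital -> Treatment -> Dosage
  P6: Severity <- Hospital -> Comorbidity <- Treatment -> Dosage
The empty set is not sufficient: P1 (Severity <- PriorTherapy -> Hospital -> Treatment -> Dosage) has no collider blocking it and no conditioned non-collider, so it is open.
Try {Treatment}:
  P1: blocked at chain node Treatment ∈ conditioning set.
  P2: blocked at collider Comorbidity (neither it nor any descendant is in the conditioning set).
  P3: blocked at chain node Treatment ∈ conditioning set.
  P4: blocked at chain node Treatment ∈ conditioning set.
  P5: blocked at chain node Treatment ∈ conditioning set.
  P6: blocked at collider Comorbidity (neither it nor any descendant is in the conditioning set).
{Treatment} contains no descendant of Severity and blocks every backdoor path.
No other singleton works — e.g. {PriorTherapy} leaves P5 open — so {Treatment} is the unique smallest valid adjustment set.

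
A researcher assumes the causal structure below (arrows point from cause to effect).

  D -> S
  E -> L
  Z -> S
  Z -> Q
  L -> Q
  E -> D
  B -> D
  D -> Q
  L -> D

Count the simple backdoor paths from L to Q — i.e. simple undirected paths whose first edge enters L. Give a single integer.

2

A backdoor path from L to Q is any simple undirected path whose first edge points into L (i.e. leaves L via a parent).
Parents of L: {E}.
Enumerating:
  P1: L <- E -> D -> Q
  P2: L <- E -> D -> S <- Z -> Q
That exhausts the simple backdoor paths. Count: 2.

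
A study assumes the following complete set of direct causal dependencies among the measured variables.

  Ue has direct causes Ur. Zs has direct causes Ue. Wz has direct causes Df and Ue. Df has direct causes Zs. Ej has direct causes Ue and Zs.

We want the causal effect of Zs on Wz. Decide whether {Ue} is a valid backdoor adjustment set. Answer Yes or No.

Backdoor paths from Zs to Wz (paths whose first edge points into Zs):
  P1: Zs <- Ue -> Wz
Condition 1 (no descendant of Zs in the set): holds — descendants of Zs are {Df, Ej, Wz}; none are in {Ue}.
Condition 2 (every backdoor path blocked by {Ue}):
  P1: blocked at fork node Ue ∈ conditioning set.
{Ue} satisfies the backdoor criterion.

Yes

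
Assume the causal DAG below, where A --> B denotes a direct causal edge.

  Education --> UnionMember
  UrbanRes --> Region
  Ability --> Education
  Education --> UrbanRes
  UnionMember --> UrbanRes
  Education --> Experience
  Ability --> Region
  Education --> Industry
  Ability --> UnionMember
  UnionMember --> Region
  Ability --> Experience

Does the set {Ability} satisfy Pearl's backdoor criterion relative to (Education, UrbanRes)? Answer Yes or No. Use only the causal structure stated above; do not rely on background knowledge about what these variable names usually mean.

Yes

Backdoor paths from Education to UrbanRes (paths whose first edge points into Education):
  P1: Education <- Ability -> UnionMember -> UrbanRes
  P2: Education <- Ability -> UnionMember -> Region <- UrbanRes
  P3: Education <- Ability -> Region <- UnionMember -> UrbanRes
  P4: Education <- Ability -> Region <- UrbanRes
Condition 1 (no descendant of Education in the set): holds — descendants of Education are {Experience, Industry, Region, UnionMember, UrbanRes}; none are in {Ability}.
Condition 2 (every backdoor path blocked by {Ability}):
  P1: blocked at fork node Ability ∈ conditioning set.
  P2: blocked at fork node Ability ∈ conditioning set.
  P3: blocked at fork node Ability ∈ conditioning set.
  P4: blocked at fork node Ability ∈ conditioning set.
{Ability} satisfies the backdoor criterion.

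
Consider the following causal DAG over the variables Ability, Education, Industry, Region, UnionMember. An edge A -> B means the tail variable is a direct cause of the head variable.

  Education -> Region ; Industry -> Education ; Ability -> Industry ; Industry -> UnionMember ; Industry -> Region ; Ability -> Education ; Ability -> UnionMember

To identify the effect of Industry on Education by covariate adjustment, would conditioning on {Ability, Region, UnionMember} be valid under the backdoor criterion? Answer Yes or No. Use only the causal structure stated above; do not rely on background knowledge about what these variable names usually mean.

No

Backdoor paths from Industry to Education (paths whose first edge points into Industry):
  P1: Industry <- Ability -> Education
Condition 1 (no descendant of Industry in the set): FAILS — Region and UnionMember are descendants of Industry.
Condition 2 (every backdoor path blocked by {Ability, Region, UnionMember}):
  P1: blocked at fork node Ability ∈ conditioning set.
{Ability, Region, UnionMember} does not satisfy the backdoor criterion.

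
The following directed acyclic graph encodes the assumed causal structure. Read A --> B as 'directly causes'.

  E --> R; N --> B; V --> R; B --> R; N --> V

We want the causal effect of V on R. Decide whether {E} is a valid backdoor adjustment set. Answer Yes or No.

Backdoor paths from V to R (paths whose first edge points into V):
  P1: V <- N -> B -> R
Condition 1 (no descendant of V in the set): holds — descendants of V are {R}; none are in {E}.
Condition 2 (every backdoor path blocked by {E}):
  P1: open — no interior node is in the conditioning set.
{E} does not satisfy the backdoor criterion.

No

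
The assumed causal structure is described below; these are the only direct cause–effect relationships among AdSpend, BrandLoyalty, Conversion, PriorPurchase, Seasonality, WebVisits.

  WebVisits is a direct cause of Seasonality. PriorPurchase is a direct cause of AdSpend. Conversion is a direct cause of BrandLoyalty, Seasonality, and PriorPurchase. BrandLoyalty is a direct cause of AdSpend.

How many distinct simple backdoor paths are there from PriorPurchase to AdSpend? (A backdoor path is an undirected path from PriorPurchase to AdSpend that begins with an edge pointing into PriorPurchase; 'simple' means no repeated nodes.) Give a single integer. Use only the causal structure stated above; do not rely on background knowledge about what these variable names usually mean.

1

A backdoor path from PriorPurchase to AdSpend is any simple undirected path whose first edge points into PriorPurchase (i.e. leaves PriorPurchase via a parent).
Parents of PriorPurchase: {Conversion}.
Enumerating:
  P1: PriorPurchase <- Conversion -> BrandLoyalty -> AdSpend
That exhausts the simple backdoor paths. Count: 1.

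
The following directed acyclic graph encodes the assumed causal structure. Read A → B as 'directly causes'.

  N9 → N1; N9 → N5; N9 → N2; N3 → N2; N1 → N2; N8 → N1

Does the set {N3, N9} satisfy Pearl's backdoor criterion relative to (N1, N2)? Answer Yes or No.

Backdoor paths from N1 to N2 (paths whose first edge points into N1):
  P1: N1 <- N9 -> N2
Condition 1 (no descendant of N1 in the set): holds — descendants of N1 are {N2}; none are in {N3, N9}.
Condition 2 (every backdoor path blocked by {N3, N9}):
  P1: blocked at fork node N9 ∈ conditioning set.
{N3, N9} satisfies the backdoor criterion.

Yes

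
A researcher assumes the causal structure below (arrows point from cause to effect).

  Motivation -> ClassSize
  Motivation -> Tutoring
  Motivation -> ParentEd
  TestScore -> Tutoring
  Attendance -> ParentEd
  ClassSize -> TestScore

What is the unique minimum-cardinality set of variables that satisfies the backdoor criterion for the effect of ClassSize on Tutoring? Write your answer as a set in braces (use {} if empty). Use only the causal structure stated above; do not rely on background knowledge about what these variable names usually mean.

Variables eligible for adjustment (non-descendants of ClassSize, excluding ClassSize and Tutoring): {Attendance, Motivation, ParentEd}.
Backdoor paths from ClassSize to Tutoring:
  P1: ClassSize <- Motivation -> Tutoring
The empty set is not sufficient: P1 (ClassSize <- Motivation -> Tutoring) has no collider blocking it and no conditioned non-collider, so it is open.
Try {Motivation}:
  P1: blocked at fork node Motivation ∈ conditioning set.
{Motivation} contains no descendant of ClassSize and blocks every backdoor path.
No other singleton works — e.g. {Attendance} leaves P1 open — so {Motivation} is the unique smallest valid adjustment set.

{Motivation}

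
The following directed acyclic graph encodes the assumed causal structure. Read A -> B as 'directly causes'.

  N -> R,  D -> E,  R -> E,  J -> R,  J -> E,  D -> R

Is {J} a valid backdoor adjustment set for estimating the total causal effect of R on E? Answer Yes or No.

No

Backdoor paths from R to E (paths whose first edge points into R):
  P1: R <- J -> E
  P2: R <- D -> E
Condition 1 (no descendant of R in the set): holds — descendants of R are {E}; none are in {J}.
Condition 2 (every backdoor path blocked by {J}):
  P1: blocked at fork node J ∈ conditioning set.
  P2: open — no interior node is in the conditioning set.
{J} does not satisfy the backdoor criterion.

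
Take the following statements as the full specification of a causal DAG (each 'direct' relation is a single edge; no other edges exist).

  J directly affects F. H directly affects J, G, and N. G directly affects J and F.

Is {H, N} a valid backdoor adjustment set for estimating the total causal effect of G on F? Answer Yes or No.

Yes

Backdoor paths from G to F (paths whose first edge points into G):
  P1: G <- H -> J -> F
Condition 1 (no descendant of G in the set): holds — descendants of G are {F, J}; none are in {H, N}.
Condition 2 (every backdoor path blocked by {H, N}):
  P1: blocked at fork node H ∈ conditioning set.
{H, N} satisfies the backdoor criterion.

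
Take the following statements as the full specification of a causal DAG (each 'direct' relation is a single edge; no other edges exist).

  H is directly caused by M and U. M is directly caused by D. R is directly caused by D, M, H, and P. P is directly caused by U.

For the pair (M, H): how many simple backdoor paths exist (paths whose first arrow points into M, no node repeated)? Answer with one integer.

A backdoor path from M to H is any simple undirected path whose first edge points into M (i.e. leaves M via a parent).
Parents of M: {D}.
Enumerating:
  P1: M <- D -> R <- H
  P2: M <- D -> R <- P <- U -> H
That exhausts the simple backdoor paths. Count: 2.

2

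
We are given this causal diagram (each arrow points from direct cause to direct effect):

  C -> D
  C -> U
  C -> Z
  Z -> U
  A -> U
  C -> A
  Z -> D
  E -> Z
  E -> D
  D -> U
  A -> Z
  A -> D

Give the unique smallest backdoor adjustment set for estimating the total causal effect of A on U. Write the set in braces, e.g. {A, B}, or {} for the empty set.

{C}

Variables eligible for adjustment (non-descendants of A, excluding A and U): {C, E}.
Backdoor paths from A to U:
  P1: A <- C -> Z <- E -> D -> U
  P2: A <- C -> Z -> D -> U
  P3: A <- C -> Z -> U
  P4: A <- C -> D <- E -> Z -> U
  P5: A <- C -> D <- Z -> U
  P6: A <- C -> D -> U
  P7: A <- C -> U
The empty set is not sufficient: P2 (A <- C -> Z -> D -> U) has no collider blocking it and no conditioned non-collider, so it is open.
Try {C}:
  P1: blocked at fork node C ∈ conditioning set.
  P2: blocked at fork node C ∈ conditioning set.
  P3: blocked at fork node C ∈ conditioning set.
  P4: blocked at fork node C ∈ conditioning set.
  P5: blocked at fork node C ∈ conditioning set.
  P6: blocked at fork node C ∈ conditioning set.
  P7: blocked at fork node C ∈ conditioning set.
{C} contains no descendant of A and blocks every backdoor path.
No other singleton works — e.g. {E} leaves P2 open — so {C} is the unique smallest valid adjustment set.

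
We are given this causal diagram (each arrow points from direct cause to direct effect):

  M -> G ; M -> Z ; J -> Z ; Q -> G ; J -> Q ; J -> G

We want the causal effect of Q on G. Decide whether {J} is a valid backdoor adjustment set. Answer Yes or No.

Backdoor paths from Q to G (paths whose first edge points into Q):
  P1: Q <- J -> G
  P2: Q <- J -> Z <- M -> G
Condition 1 (no descendant of Q in the set): holds — descendants of Q are {G}; none are in {J}.
Condition 2 (every backdoor path blocked by {J}):
  P1: blocked at fork node J ∈ conditioning set.
  P2: blocked at fork node J ∈ conditioning set.
{J} satisfies the backdoor criterion.

Yes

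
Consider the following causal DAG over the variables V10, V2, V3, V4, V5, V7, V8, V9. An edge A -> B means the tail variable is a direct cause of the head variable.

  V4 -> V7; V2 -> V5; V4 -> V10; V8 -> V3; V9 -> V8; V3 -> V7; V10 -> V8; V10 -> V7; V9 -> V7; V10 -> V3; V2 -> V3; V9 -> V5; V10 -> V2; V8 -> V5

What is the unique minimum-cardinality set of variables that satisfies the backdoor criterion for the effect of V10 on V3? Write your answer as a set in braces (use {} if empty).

{}

Variables eligible for adjustment (non-descendants of V10, excluding V10 and V3): {V4, V9}.
Backdoor paths from V10 to V3:
  P1: V10 <- V4 -> V7 <- V9 -> V8 -> V3
  P2: V10 <- V4 -> V7 <- V9 -> V8 -> V5 <- V2 -> V3
  P3: V10 <- V4 -> V7 <- V9 -> V5 <- V8 -> V3
  P4: V10 <- V4 -> V7 <- V9 -> V5 <- V2 -> V3
  P5: V10 <- V4 -> V7 <- V3
Each backdoor path contains an unconditioned collider, so every path is already blocked with the empty conditioning set:
  P1: blocked at collider V7 (neither it nor any descendant is in the conditioning set).
  P2: blocked at collider V7 (neither it nor any descendant is in the conditioning set).
  P3: blocked at collider V7 (neither it nor any descendant is in the conditioning set).
  P4: blocked at collider V7 (neither it nor any descendant is in the conditioning set).
  P5: blocked at collider V7 (neither it nor any descendant is in the conditioning set).
The empty set is therefore the unique smallest valid set.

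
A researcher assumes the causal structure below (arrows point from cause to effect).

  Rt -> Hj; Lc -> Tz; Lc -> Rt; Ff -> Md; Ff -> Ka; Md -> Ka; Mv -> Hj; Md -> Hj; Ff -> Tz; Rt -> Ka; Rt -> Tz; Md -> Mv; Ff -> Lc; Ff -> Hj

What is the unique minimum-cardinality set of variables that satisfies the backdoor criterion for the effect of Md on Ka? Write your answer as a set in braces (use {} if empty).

{Ff}

Variables eligible for adjustment (non-descendants of Md, excluding Md and Ka): {Ff, Lc, Rt, Tz}.
Backdoor paths from Md to Ka:
  P1: Md <- Ff -> Lc -> Rt -> Ka
  P2: Md <- Ff -> Lc -> Tz <- Rt -> Ka
  P3: Md <- Ff -> Tz <- Lc -> Rt -> Ka
  P4: Md <- Ff -> Tz <- Rt -> Ka
  P5: Md <- Ff -> Ka
  P6: Md <- Ff -> Hj <- Rt -> Ka
The empty set is not sufficient: P1 (Md <- Ff -> Lc -> Rt -> Ka) has no collider blocking it and no conditioned non-collider, so it is open.
Try {Ff}:
  P1: blocked at fork node Ff ∈ conditioning set.
  P2: blocked at fork node Ff ∈ conditioning set.
  P3: blocked at fork node Ff ∈ conditioning set.
  P4: blocked at fork node Ff ∈ conditioning set.
  P5: blocked at fork node Ff ∈ conditioning set.
  P6: blocked at fork node Ff ∈ conditioning set.
{Ff} contains no descendant of Md and blocks every backdoor path.
No other singleton works — e.g. {Lc} leaves P5 open — so {Ff} is the unique smallest valid adjustment set.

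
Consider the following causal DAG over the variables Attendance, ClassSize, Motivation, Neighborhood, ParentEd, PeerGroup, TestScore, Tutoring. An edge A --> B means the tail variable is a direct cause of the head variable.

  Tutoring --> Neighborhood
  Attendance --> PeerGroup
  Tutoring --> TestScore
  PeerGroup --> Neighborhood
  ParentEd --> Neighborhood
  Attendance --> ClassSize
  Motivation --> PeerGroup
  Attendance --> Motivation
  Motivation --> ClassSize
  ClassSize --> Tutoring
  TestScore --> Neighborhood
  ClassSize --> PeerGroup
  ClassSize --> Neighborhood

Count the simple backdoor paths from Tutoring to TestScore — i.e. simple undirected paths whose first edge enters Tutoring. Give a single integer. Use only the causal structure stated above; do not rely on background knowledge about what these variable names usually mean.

A backdoor path from Tutoring to TestScore is any simple undirected path whose first edge points into Tutoring (i.e. leaves Tutoring via a parent).
Parents of Tutoring: {ClassSize}.
Enumerating:
  P1: Tutoring <- ClassSize <- Attendance -> Motivation -> PeerGroup -> Neighborhood <- TestScore
  P2: Tutoring <- ClassSize <- Attendance -> PeerGroup -> Neighborhood <- TestScore
  P3: Tutoring <- ClassSize <- Motivation <- Attendance -> PeerGroup -> Neighborhood <- TestScore
  P4: Tutoring <- ClassSize <- Motivation -> PeerGroup -> Neighborhood <- TestScore
  P5: Tutoring <- ClassSize -> PeerGroup -> Neighborhood <- TestScore
  P6: Tutoring <- ClassSize -> Neighborhood <- TestScore
That exhausts the simple backdoor paths. Count: 6.

6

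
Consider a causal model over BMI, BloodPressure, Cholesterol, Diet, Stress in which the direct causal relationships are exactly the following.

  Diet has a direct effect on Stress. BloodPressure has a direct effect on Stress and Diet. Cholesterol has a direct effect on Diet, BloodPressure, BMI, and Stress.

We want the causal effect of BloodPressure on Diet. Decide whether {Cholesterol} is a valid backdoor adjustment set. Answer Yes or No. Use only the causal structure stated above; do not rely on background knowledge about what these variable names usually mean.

Backdoor paths from BloodPressure to Diet (paths whose first edge points into BloodPressure):
  P1: BloodPressure <- Cholesterol -> Diet
  P2: BloodPressure <- Cholesterol -> Stress <- Diet
Condition 1 (no descendant of BloodPressure in the set): holds — descendants of BloodPressure are {Diet, Stress}; none are in {Cholesterol}.
Condition 2 (every backdoor path blocked by {Cholesterol}):
  P1: blocked at fork node Cholesterol ∈ conditioning set.
  P2: blocked at fork node Cholesterol ∈ conditioning set.
{Cholesterol} satisfies the backdoor criterion.

Yes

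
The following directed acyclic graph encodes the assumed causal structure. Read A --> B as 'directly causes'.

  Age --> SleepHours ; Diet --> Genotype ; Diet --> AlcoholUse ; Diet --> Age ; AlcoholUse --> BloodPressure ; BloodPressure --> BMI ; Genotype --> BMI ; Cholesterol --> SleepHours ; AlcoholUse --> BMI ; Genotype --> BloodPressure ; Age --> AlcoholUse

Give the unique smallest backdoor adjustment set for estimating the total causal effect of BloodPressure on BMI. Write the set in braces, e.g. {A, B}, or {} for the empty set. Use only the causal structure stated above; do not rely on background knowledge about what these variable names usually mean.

{AlcoholUse, Genotype}

Variables eligible for adjustment (non-descendants of BloodPressure, excluding BloodPressure and BMI): {Age, AlcoholUse, Cholesterol, Diet, Genotype, SleepHours}.
Backdoor paths from BloodPressure to BMI:
  P1: BloodPressure <- AlcoholUse <- Diet -> Genotype -> BMI
  P2: BloodPressure <- AlcoholUse <- Age <- Diet -> Genotype -> BMI
  P3: BloodPressure <- AlcoholUse -> BMI
  P4: BloodPressure <- Genotype <- Diet -> Age -> AlcoholUse -> BMI
  P5: BloodPressure <- Genotype <- Diet -> AlcoholUse -> BMI
  P6: BloodPressure <- Genotype -> BMI
The empty set is not sufficient: P1 (BloodPressure <- AlcoholUse <- Diet -> Genotype -> BMI) has no collider blocking it and no conditioned non-collider, so it is open.
Try {AlcoholUse, Genotype}:
  P1: blocked at chain node AlcoholUse ∈ conditioning set.
  P2: blocked at chain node AlcoholUse ∈ conditioning set.
  P3: blocked at fork node AlcoholUse ∈ conditioning set.
  P4: blocked at chain node Genotype ∈ conditioning set.
  P5: blocked at chain node Genotype ∈ conditioning set.
  P6: blocked at fork node Genotype ∈ conditioning set.
{AlcoholUse, Genotype} contains no descendant of BloodPressure and blocks every backdoor path.
Every element of {AlcoholUse, Genotype} is needed (dropping AlcoholUse leaves P3 open; dropping Genotype leaves P6 open), so no proper subset is valid.
Among all size-2 subsets of the eligible variables, only {AlcoholUse, Genotype} blocks every backdoor path, so it is the unique smallest valid adjustment set.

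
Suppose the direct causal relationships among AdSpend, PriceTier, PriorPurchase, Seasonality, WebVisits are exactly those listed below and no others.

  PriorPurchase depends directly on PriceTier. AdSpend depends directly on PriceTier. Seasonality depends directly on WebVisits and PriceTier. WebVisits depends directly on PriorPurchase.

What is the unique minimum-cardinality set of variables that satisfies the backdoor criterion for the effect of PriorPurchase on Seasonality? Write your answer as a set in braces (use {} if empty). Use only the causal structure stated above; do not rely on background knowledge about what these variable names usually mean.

Variables eligible for adjustment (non-descendants of PriorPurchase, excluding PriorPurchase and Seasonality): {AdSpend, PriceTier}.
Backdoor paths from PriorPurchase to Seasonality:
  P1: PriorPurchase <- PriceTier -> Seasonality
The empty set is not sufficient: P1 (PriorPurchase <- PriceTier -> Seasonality) has no collider blocking it and no conditioned non-collider, so it is open.
Try {PriceTier}:
  P1: blocked at fork node PriceTier ∈ conditioning set.
{PriceTier} contains no descendant of PriorPurchase and blocks every backdoor path.
No other singleton works — e.g. {AdSpend} leaves P1 open — so {PriceTier} is the unique smallest valid adjustment set.

{PriceTier}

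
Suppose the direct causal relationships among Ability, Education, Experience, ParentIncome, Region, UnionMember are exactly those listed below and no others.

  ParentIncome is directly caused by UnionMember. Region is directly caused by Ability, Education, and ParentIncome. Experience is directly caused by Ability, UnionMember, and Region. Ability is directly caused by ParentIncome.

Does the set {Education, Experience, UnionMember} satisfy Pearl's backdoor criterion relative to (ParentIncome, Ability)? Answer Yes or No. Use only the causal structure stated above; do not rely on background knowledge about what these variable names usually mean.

No

Backdoor paths from ParentIncome to Ability (paths whose first edge points into ParentIncome):
  P1: ParentIncome <- UnionMember -> Experience <- Ability
  P2: ParentIncome <- UnionMember -> Experience <- Region <- Ability
Condition 1 (no descendant of ParentIncome in the set): FAILS — Experience is a descendant of ParentIncome.
Condition 2 (every backdoor path blocked by {Education, Experience, UnionMember}):
  P1: blocked at fork node UnionMember ∈ conditioning set.
  P2: blocked at fork node UnionMember ∈ conditioning set.
{Education, Experience, UnionMember} does not satisfy the backdoor criterion.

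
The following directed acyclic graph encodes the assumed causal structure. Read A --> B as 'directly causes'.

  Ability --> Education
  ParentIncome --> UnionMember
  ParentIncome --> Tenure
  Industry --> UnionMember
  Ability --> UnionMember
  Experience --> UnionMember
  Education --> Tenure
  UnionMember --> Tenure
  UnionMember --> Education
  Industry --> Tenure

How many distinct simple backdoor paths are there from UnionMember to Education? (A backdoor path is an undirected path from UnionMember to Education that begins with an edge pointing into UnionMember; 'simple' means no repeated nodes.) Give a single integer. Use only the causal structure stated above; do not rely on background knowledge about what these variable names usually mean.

3

A backdoor path from UnionMember to Education is any simple undirected path whose first edge points into UnionMember (i.e. leaves UnionMember via a parent).
Parents of UnionMember: {Ability, Experience, Industry, ParentIncome}.
Enumerating:
  P1: UnionMember <- Industry -> Tenure <- Education
  P2: UnionMember <- ParentIncome -> Tenure <- Education
  P3: UnionMember <- Ability -> Education
That exhausts the simple backdoor paths. Count: 3.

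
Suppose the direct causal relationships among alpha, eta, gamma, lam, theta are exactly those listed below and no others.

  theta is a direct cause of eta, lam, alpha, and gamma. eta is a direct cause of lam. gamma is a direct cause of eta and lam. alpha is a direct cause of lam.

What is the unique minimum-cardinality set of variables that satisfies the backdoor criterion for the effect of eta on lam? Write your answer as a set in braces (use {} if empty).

{gamma, theta}

Variables eligible for adjustment (non-descendants of eta, excluding eta and lam): {alpha, gamma, theta}.
Backdoor paths from eta to lam:
  P1: eta <- theta -> gamma -> lam
  P2: eta <- theta -> alpha -> lam
  P3: eta <- theta -> lam
  P4: eta <- gamma <- theta -> alpha -> lam
  P5: eta <- gamma <- theta -> lam
  P6: eta <- gamma -> lam
The empty set is not sufficient: P1 (eta <- theta -> gamma -> lam) has no collider blocking it and no conditioned non-collider, so it is open.
Try {gamma, theta}:
  P1: blocked at fork node theta ∈ conditioning set.
  P2: blocked at fork node theta ∈ conditioning set.
  P3: blocked at fork node theta ∈ conditioning set.
  P4: blocked at chain node gamma ∈ conditioning set.
  P5: blocked at chain node gamma ∈ conditioning set.
  P6: blocked at fork node gamma ∈ conditioning set.
{gamma, theta} contains no descendant of eta and blocks every backdoor path.
Every element of {gamma, theta} is needed (dropping gamma leaves P6 open; dropping theta leaves P2 open), so no proper subset is valid.
Among all size-2 subsets of the eligible variables, only {gamma, theta} blocks every backdoor path, so it is the unique smallest valid adjustment set.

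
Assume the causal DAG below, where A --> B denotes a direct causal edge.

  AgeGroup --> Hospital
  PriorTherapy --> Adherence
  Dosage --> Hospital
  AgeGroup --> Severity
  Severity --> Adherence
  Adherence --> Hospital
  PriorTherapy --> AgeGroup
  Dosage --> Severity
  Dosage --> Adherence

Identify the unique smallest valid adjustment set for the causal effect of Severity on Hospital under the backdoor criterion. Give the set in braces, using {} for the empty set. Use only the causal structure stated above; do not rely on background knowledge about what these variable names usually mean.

Variables eligible for adjustment (non-descendants of Severity, excluding Severity and Hospital): {AgeGroup, Dosage, PriorTherapy}.
Backdoor paths from Severity to Hospital:
  P1: Severity <- AgeGroup <- PriorTherapy -> Adherence <- Dosage -> Hospital
  P2: Severity <- AgeGroup <- PriorTherapy -> Adherence -> Hospital
  P3: Severity <- AgeGroup -> Hospital
  P4: Severity <- Dosage -> Adherence <- PriorTherapy -> AgeGroup -> Hospital
  P5: Severity <- Dosage -> Adherence -> Hospital
  P6: Severity <- Dosage -> Hospital
The empty set is not sufficient: P2 (Severity <- AgeGroup <- PriorTherapy -> Adherence -> Hospital) has no collider blocking it and no conditioned non-collider, so it is open.
Try {AgeGroup, Dosage}:
  P1: blocked at chain node AgeGroup ∈ conditioning set.
  P2: blocked at chain node AgeGroup ∈ conditioning set.
  P3: blocked at fork node AgeGroup ∈ conditioning set.
  P4: blocked at fork node Dosage ∈ conditioning set.
  P5: blocked at fork node Dosage ∈ conditioning set.
  P6: blocked at fork node Dosage ∈ conditioning set.
{AgeGroup, Dosage} contains no descendant of Severity and blocks every backdoor path.
Every element of {AgeGroup, Dosage} is needed (dropping AgeGroup leaves P2 open; dropping Dosage leaves P5 open), so no proper subset is valid.
Among all size-2 subsets of the eligible variables, only {AgeGroup, Dosage} blocks every backdoor path, so it is the unique smallest valid adjustment set.

{AgeGroup, Dosage}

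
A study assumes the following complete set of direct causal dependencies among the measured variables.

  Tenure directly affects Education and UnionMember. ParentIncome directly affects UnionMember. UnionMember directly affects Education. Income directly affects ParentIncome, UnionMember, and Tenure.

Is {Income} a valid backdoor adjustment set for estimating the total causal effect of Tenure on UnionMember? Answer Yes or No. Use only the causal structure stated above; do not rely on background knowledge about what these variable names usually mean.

Backdoor paths from Tenure to UnionMember (paths whose first edge points into Tenure):
  P1: Tenure <- Income -> ParentIncome -> UnionMember
  P2: Tenure <- Income -> UnionMember
Condition 1 (no descendant of Tenure in the set): holds — descendants of Tenure are {Education, UnionMember}; none are in {Income}.
Condition 2 (every backdoor path blocked by {Income}):
  P1: blocked at fork node Income ∈ conditioning set.
  P2: blocked at fork node Income ∈ conditioning set.
{Income} satisfies the backdoor criterion.

Yes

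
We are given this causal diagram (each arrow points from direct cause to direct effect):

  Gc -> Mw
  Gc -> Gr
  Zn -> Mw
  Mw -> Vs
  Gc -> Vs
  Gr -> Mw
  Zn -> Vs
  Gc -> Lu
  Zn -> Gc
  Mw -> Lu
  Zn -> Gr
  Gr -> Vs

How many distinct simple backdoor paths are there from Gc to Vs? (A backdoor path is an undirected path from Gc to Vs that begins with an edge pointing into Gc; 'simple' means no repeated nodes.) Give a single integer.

5

A backdoor path from Gc to Vs is any simple undirected path whose first edge points into Gc (i.e. leaves Gc via a parent).
Parents of Gc: {Zn}.
Enumerating:
  P1: Gc <- Zn -> Gr -> Mw -> Vs
  P2: Gc <- Zn -> Gr -> Vs
  P3: Gc <- Zn -> Mw <- Gr -> Vs
  P4: Gc <- Zn -> Mw -> Vs
  P5: Gc <- Zn -> Vs
That exhausts the simple backdoor paths. Count: 5.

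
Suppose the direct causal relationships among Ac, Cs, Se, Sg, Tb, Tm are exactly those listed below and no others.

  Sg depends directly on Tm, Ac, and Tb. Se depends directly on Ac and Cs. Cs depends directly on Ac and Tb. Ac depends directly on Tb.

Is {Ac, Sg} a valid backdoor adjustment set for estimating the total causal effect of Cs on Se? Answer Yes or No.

Yes

Backdoor paths from Cs to Se (paths whose first edge points into Cs):
  P1: Cs <- Tb -> Ac -> Se
  P2: Cs <- Tb -> Sg <- Ac -> Se
  P3: Cs <- Ac -> Se
Condition 1 (no descendant of Cs in the set): holds — descendants of Cs are {Se}; none are in {Ac, Sg}.
Condition 2 (every backdoor path blocked by {Ac, Sg}):
  P1: blocked at chain node Ac ∈ conditioning set.
  P2: blocked at fork node Ac ∈ conditioning set.
  P3: blocked at fork node Ac ∈ conditioning set.
{Ac, Sg} satisfies the backdoor criterion.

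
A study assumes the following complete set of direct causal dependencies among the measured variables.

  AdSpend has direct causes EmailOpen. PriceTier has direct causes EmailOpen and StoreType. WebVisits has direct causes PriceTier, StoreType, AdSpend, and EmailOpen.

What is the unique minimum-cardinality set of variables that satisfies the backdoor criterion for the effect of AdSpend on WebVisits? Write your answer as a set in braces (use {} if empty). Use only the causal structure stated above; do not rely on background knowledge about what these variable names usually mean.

Variables eligible for adjustment (non-descendants of AdSpend, excluding AdSpend and WebVisits): {EmailOpen, PriceTier, StoreType}.
Backdoor paths from AdSpend to WebVisits:
  P1: AdSpend <- EmailOpen -> PriceTier <- StoreType -> WebVisits
  P2: AdSpend <- EmailOpen -> PriceTier -> WebVisits
  P3: AdSpend <- EmailOpen -> WebVisits
The empty set is not sufficient: P2 (AdSpend <- EmailOpen -> PriceTier -> WebVisits) has no collider blocking it and no conditioned non-collider, so it is open.
Try {EmailOpen}:
  P1: blocked at fork node EmailOpen ∈ conditioning set.
  P2: blocked at fork node EmailOpen ∈ conditioning set.
  P3: blocked at fork node EmailOpen ∈ conditioning set.
{EmailOpen} contains no descendant of AdSpend and blocks every backdoor path.
No other singleton works — e.g. {StoreType} leaves P2 open — so {EmailOpen} is the unique smallest valid adjustment set.

{EmailOpen}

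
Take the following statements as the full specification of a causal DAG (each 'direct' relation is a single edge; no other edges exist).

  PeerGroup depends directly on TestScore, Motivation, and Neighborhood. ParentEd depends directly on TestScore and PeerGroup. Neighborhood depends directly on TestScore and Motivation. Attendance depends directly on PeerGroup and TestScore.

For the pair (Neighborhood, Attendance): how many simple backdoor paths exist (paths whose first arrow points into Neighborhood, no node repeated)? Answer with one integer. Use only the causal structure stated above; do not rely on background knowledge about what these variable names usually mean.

6

A backdoor path from Neighborhood to Attendance is any simple undirected path whose first edge points into Neighborhood (i.e. leaves Neighborhood via a parent).
Parents of Neighborhood: {Motivation, TestScore}.
Enumerating:
  P1: Neighborhood <- TestScore -> PeerGroup -> Attendance
  P2: Neighborhood <- TestScore -> Attendance
  P3: Neighborhood <- TestScore -> ParentEd <- PeerGroup -> Attendance
  P4: Neighborhood <- Motivation -> PeerGroup <- TestScore -> Attendance
  P5: Neighborhood <- Motivation -> PeerGroup -> Attendance
  P6: Neighborhood <- Motivation -> PeerGroup -> ParentEd <- TestScore -> Attendance
That exhausts the simple backdoor paths. Count: 6.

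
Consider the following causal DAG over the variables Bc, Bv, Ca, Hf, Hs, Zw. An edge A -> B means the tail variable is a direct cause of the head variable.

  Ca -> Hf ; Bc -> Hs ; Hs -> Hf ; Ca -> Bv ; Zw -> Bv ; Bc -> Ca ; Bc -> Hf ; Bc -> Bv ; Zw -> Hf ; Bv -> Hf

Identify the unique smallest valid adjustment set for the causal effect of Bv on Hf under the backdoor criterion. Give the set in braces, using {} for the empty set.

Variables eligible for adjustment (non-descendants of Bv, excluding Bv and Hf): {Bc, Ca, Hs, Zw}.
Backdoor paths from Bv to Hf:
  P1: Bv <- Bc -> Ca -> Hf
  P2: Bv <- Bc -> Hs -> Hf
  P3: Bv <- Bc -> Hf
  P4: Bv <- Ca <- Bc -> Hs -> Hf
  P5: Bv <- Ca <- Bc -> Hf
  P6: Bv <- Ca -> Hf
  P7: Bv <- Zw -> Hf
The empty set is not sufficient: P1 (Bv <- Bc -> Ca -> Hf) has no collider blocking it and no conditioned non-collider, so it is open.
Try {Bc, Ca, Zw}:
  P1: blocked at fork node Bc ∈ conditioning set.
  P2: blocked at fork node Bc ∈ conditioning set.
  P3: blocked at fork node Bc ∈ conditioning set.
  P4: blocked at chain node Ca ∈ conditioning set.
  P5: blocked at chain node Ca ∈ conditioning set.
  P6: blocked at fork node Ca ∈ conditioning set.
  P7: blocked at fork node Zw ∈ conditioning set.
{Bc, Ca, Zw} contains no descendant of Bv and blocks every backdoor path.
Every element of {Bc, Ca, Zw} is needed (dropping Bc leaves P2 open; dropping Ca leaves P6 open; dropping Zw leaves P7 open), so no proper subset is valid.
Among all size-3 subsets of the eligible variables, only {Bc, Ca, Zw} blocks every backdoor path, so it is the unique smallest valid adjustment set.

{Bc, Ca, Zw}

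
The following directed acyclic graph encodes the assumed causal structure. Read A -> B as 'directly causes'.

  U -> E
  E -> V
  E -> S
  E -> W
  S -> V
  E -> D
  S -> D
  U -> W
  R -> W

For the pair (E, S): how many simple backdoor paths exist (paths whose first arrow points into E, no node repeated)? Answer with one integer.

A backdoor path from E to S is any simple undirected path whose first edge points into E (i.e. leaves E via a parent).
Parents of E: {U}.
No simple path from any parent of E reaches S without revisiting E, so there are no backdoor paths.

0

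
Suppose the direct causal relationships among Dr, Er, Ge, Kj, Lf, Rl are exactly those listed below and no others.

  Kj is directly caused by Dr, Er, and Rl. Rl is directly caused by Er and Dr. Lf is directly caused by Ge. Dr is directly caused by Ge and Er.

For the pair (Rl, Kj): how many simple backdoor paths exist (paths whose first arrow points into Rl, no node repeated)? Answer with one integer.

A backdoor path from Rl to Kj is any simple undirected path whose first edge points into Rl (i.e. leaves Rl via a parent).
Parents of Rl: {Dr, Er}.
Enumerating:
  P1: Rl <- Er -> Dr -> Kj
  P2: Rl <- Er -> Kj
  P3: Rl <- Dr <- Er -> Kj
  P4: Rl <- Dr -> Kj
That exhausts the simple backdoor paths. Count: 4.

4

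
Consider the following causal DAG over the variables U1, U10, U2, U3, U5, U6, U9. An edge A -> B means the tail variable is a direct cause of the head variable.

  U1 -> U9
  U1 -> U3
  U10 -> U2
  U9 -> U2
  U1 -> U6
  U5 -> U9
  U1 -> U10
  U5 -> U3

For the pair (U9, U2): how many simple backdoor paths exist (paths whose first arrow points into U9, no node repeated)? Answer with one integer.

A backdoor path from U9 to U2 is any simple undirected path whose first edge points into U9 (i.e. leaves U9 via a parent).
Parents of U9: {U1, U5}.
Enumerating:
  P1: U9 <- U1 -> U10 -> U2
  P2: U9 <- U5 -> U3 <- U1 -> U10 -> U2
That exhausts the simple backdoor paths. Count: 2.

2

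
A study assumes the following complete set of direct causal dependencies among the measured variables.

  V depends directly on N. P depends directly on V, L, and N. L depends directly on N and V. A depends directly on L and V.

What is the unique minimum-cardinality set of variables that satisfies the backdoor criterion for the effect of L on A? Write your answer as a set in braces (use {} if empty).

{V}

Variables eligible for adjustment (non-descendants of L, excluding L and A): {N, V}.
Backdoor paths from L to A:
  P1: L <- N -> V -> A
  P2: L <- N -> P <- V -> A
  P3: L <- V -> A
The empty set is not sufficient: P1 (L <- N -> V -> A) has no collider blocking it and no conditioned non-collider, so it is open.
Try {V}:
  P1: blocked at chain node V ∈ conditioning set.
  P2: blocked at collider P (neither it nor any descendant is in the conditioning set).
  P3: blocked at fork node V ∈ conditioning set.
{V} contains no descendant of L and blocks every backdoor path.
No other singleton works — e.g. {N} leaves P3 open — so {V} is the unique smallest valid adjustment set.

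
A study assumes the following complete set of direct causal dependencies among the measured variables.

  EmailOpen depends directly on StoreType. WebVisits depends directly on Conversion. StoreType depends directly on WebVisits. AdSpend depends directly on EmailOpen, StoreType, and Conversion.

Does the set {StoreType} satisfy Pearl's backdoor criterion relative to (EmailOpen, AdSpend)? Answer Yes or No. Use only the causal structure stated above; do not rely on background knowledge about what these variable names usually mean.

Backdoor paths from EmailOpen to AdSpend (paths whose first edge points into EmailOpen):
  P1: EmailOpen <- StoreType <- WebVisits <- Conversion -> AdSpend
  P2: EmailOpen <- StoreType -> AdSpend
Condition 1 (no descendant of EmailOpen in the set): holds — descendants of EmailOpen are {AdSpend}; none are in {StoreType}.
Condition 2 (every backdoor path blocked by {StoreType}):
  P1: blocked at chain node StoreType ∈ conditioning set.
  P2: blocked at fork node StoreType ∈ conditioning set.
{StoreType} satisfies the backdoor criterion.

Yes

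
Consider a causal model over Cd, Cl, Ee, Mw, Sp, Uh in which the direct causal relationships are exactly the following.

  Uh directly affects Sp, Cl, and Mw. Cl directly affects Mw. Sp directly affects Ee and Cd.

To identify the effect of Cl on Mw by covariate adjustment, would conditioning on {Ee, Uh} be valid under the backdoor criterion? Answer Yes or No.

Yes

Backdoor paths from Cl to Mw (paths whose first edge points into Cl):
  P1: Cl <- Uh -> Mw
Condition 1 (no descendant of Cl in the set): holds — descendants of Cl are {Mw}; none are in {Ee, Uh}.
Condition 2 (every backdoor path blocked by {Ee, Uh}):
  P1: blocked at fork node Uh ∈ conditioning set.
{Ee, Uh} satisfies the backdoor criterion.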